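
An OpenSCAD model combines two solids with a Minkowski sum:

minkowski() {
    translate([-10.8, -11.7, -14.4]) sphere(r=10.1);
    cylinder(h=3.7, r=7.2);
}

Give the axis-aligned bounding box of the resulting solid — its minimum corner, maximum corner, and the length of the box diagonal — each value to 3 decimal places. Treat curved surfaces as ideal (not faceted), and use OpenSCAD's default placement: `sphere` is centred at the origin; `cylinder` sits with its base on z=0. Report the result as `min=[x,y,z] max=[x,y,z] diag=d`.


A = translate([-10.8, -11.7, -14.4]) sphere(r=10.1) → bbox [-20.9,-21.8,-24.5] .. [-0.7,-1.6,-4.3]
B = cylinder(h=3.7, r=7.2) → bbox [-7.2,-7.2,0] .. [7.2,7.2,3.7]
lo = A.lo+B.lo = [-20.9-7.2, -21.8-7.2, -24.5+0] = [-28.100,-29.000,-24.500]
hi = A.hi+B.hi = [-0.7+7.2, -1.6+7.2, -4.3+3.7] = [6.500,5.600,-0.600]
diag = √(34.6²+34.6²+23.9²) = √2965.53 = 54.457

min=[-28.100,-29.000,-24.500] max=[6.500,5.600,-0.600] diag=54.457


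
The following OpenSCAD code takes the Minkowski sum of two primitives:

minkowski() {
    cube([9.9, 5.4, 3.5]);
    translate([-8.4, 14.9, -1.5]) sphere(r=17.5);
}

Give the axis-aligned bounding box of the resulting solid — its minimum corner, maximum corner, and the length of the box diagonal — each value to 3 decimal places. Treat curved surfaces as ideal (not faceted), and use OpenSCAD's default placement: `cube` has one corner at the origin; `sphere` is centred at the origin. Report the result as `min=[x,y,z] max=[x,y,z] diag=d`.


min=[-25.900,-2.600,-19.000] max=[19.000,37.800,19.500] diag=71.627

A = translate([-8.4, 14.9, -1.5]) sphere(r=17.5) → bbox [-25.9,-2.6,-19] .. [9.1,32.4,16]
B = cube([9.9, 5.4, 3.5]) → bbox [0,0,0] .. [9.9,5.4,3.5]
lo = A.lo+B.lo = [-25.9+0, -2.6+0, -19+0] = [-25.900,-2.600,-19.000]
hi = A.hi+B.hi = [9.1+9.9, 32.4+5.4, 16+3.5] = [19.000,37.800,19.500]
diag = √(44.9²+40.4²+38.5²) = √5130.42 = 71.627


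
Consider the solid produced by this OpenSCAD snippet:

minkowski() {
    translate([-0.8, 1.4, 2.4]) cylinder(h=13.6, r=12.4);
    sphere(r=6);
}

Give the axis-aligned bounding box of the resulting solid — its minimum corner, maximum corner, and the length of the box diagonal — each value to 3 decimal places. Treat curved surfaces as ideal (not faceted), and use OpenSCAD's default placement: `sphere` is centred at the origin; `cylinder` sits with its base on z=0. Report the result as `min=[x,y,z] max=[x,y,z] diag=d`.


A = translate([-0.8, 1.4, 2.4]) cylinder(h=13.6, r=12.4) → bbox [-13.2,-11,2.4] .. [11.6,13.8,16]
B = sphere(r=6) → bbox [-6,-6,-6] .. [6,6,6]
lo = A.lo+B.lo = [-13.2-6, -11-6, 2.4-6] = [-19.200,-17.000,-3.600]
hi = A.hi+B.hi = [11.6+6, 13.8+6, 16+6] = [17.600,19.800,22.000]
diag = √(36.8²+36.8²+25.6²) = √3363.84 = 57.999

min=[-19.200,-17.000,-3.600] max=[17.600,19.800,22.000] diag=57.999


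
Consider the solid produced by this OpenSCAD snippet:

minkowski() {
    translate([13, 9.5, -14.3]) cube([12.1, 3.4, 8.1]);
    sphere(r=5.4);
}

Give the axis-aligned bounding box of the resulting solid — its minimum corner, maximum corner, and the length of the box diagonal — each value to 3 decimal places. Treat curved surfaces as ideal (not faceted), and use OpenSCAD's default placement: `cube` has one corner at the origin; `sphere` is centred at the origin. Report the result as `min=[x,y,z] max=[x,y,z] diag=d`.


min=[7.600,4.100,-19.700] max=[30.500,18.300,-0.800] diag=32.913

A = translate([13, 9.5, -14.3]) cube([12.1, 3.4, 8.1]) → bbox [13,9.5,-14.3] .. [25.1,12.9,-6.2]
B = sphere(r=5.4) → bbox [-5.4,-5.4,-5.4] .. [5.4,5.4,5.4]
lo = A.lo+B.lo = [13-5.4, 9.5-5.4, -14.3-5.4] = [7.600,4.100,-19.700]
hi = A.hi+B.hi = [25.1+5.4, 12.9+5.4, -6.2+5.4] = [30.500,18.300,-0.800]
diag = √(22.9²+14.2²+18.9²) = √1083.26 = 32.913


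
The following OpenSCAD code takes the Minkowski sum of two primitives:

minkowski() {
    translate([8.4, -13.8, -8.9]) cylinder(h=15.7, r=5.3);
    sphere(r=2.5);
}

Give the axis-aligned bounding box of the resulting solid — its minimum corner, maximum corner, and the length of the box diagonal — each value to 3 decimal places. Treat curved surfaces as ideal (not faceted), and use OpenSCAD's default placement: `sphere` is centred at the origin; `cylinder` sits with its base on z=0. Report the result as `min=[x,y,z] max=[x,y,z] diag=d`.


A = translate([8.4, -13.8, -8.9]) cylinder(h=15.7, r=5.3) → bbox [3.1,-19.1,-8.9] .. [13.7,-8.5,6.8]
B = sphere(r=2.5) → bbox [-2.5,-2.5,-2.5] .. [2.5,2.5,2.5]
lo = A.lo+B.lo = [3.1-2.5, -19.1-2.5, -8.9-2.5] = [0.600,-21.600,-11.400]
hi = A.hi+B.hi = [13.7+2.5, -8.5+2.5, 6.8+2.5] = [16.200,-6.000,9.300]
diag = √(15.6²+15.6²+20.7²) = √915.21 = 30.252

min=[0.600,-21.600,-11.400] max=[16.200,-6.000,9.300] diag=30.252


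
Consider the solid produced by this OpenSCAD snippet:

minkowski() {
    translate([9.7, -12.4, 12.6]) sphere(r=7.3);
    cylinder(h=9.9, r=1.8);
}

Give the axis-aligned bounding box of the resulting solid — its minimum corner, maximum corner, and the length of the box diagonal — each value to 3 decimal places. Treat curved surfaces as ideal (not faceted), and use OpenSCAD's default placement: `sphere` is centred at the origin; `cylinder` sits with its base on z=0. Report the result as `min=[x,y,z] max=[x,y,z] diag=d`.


A = translate([9.7, -12.4, 12.6]) sphere(r=7.3) → bbox [2.4,-19.7,5.3] .. [17,-5.1,19.9]
B = cylinder(h=9.9, r=1.8) → bbox [-1.8,-1.8,0] .. [1.8,1.8,9.9]
lo = A.lo+B.lo = [2.4-1.8, -19.7-1.8, 5.3+0] = [0.600,-21.500,5.300]
hi = A.hi+B.hi = [17+1.8, -5.1+1.8, 19.9+9.9] = [18.800,-3.300,29.800]
diag = √(18.2²+18.2²+24.5²) = √1262.73 = 35.535

min=[0.600,-21.500,5.300] max=[18.800,-3.300,29.800] diag=35.535


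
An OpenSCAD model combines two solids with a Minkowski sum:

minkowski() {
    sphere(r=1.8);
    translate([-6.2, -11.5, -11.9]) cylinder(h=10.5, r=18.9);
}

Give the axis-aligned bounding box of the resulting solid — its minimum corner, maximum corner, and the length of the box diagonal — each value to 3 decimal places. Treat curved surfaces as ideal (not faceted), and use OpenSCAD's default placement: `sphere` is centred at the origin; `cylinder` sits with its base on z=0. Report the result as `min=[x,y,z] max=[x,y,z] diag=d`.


min=[-26.900,-32.200,-13.700] max=[14.500,9.200,0.400] diag=60.222

A = translate([-6.2, -11.5, -11.9]) cylinder(h=10.5, r=18.9) → bbox [-25.1,-30.4,-11.9] .. [12.7,7.4,-1.4]
B = sphere(r=1.8) → bbox [-1.8,-1.8,-1.8] .. [1.8,1.8,1.8]
lo = A.lo+B.lo = [-25.1-1.8, -30.4-1.8, -11.9-1.8] = [-26.900,-32.200,-13.700]
hi = A.hi+B.hi = [12.7+1.8, 7.4+1.8, -1.4+1.8] = [14.500,9.200,0.400]
diag = √(41.4²+41.4²+14.1²) = √3626.73 = 60.222


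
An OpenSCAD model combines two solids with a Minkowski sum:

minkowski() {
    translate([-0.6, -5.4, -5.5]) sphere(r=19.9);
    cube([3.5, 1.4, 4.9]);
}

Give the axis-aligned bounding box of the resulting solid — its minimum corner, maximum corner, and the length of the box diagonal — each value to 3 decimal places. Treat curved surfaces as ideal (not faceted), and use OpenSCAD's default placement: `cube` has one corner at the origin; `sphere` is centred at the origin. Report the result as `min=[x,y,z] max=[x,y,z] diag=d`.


min=[-20.500,-25.300,-25.400] max=[22.800,15.900,19.300] diag=74.635

A = translate([-0.6, -5.4, -5.5]) sphere(r=19.9) → bbox [-20.5,-25.3,-25.4] .. [19.3,14.5,14.4]
B = cube([3.5, 1.4, 4.9]) → bbox [0,0,0] .. [3.5,1.4,4.9]
lo = A.lo+B.lo = [-20.5+0, -25.3+0, -25.4+0] = [-20.500,-25.300,-25.400]
hi = A.hi+B.hi = [19.3+3.5, 14.5+1.4, 14.4+4.9] = [22.800,15.900,19.300]
diag = √(43.3²+41.2²+44.7²) = √5570.42 = 74.635


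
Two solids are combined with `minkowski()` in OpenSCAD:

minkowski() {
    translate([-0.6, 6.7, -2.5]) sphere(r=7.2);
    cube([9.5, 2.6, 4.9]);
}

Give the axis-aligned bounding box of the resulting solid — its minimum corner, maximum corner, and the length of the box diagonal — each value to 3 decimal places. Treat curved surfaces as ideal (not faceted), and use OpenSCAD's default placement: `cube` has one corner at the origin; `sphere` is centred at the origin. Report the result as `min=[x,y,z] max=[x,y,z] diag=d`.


min=[-7.800,-0.500,-9.700] max=[16.100,16.500,9.600] diag=35.110

A = translate([-0.6, 6.7, -2.5]) sphere(r=7.2) → bbox [-7.8,-0.5,-9.7] .. [6.6,13.9,4.7]
B = cube([9.5, 2.6, 4.9]) → bbox [0,0,0] .. [9.5,2.6,4.9]
lo = A.lo+B.lo = [-7.8+0, -0.5+0, -9.7+0] = [-7.800,-0.500,-9.700]
hi = A.hi+B.hi = [6.6+9.5, 13.9+2.6, 4.7+4.9] = [16.100,16.500,9.600]
diag = √(23.9²+17²+19.3²) = √1232.7 = 35.110


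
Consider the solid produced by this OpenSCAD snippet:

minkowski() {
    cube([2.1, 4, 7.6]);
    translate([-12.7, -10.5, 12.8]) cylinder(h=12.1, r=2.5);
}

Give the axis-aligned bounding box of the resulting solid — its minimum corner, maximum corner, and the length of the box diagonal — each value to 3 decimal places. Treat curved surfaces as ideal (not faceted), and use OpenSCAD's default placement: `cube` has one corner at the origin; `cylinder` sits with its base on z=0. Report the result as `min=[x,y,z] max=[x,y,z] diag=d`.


A = translate([-12.7, -10.5, 12.8]) cylinder(h=12.1, r=2.5) → bbox [-15.2,-13,12.8] .. [-10.2,-8,24.9]
B = cube([2.1, 4, 7.6]) → bbox [0,0,0] .. [2.1,4,7.6]
lo = A.lo+B.lo = [-15.2+0, -13+0, 12.8+0] = [-15.200,-13.000,12.800]
hi = A.hi+B.hi = [-10.2+2.1, -8+4, 24.9+7.6] = [-8.100,-4.000,32.500]
diag = √(7.1²+9²+19.7²) = √519.5 = 22.793

min=[-15.200,-13.000,12.800] max=[-8.100,-4.000,32.500] diag=22.793


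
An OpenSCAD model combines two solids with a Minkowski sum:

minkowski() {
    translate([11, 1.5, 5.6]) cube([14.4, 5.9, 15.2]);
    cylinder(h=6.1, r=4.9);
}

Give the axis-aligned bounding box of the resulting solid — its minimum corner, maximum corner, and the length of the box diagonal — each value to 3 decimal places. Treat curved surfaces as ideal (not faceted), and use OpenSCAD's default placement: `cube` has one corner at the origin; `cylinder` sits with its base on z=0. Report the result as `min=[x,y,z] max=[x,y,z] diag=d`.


min=[6.100,-3.400,5.600] max=[30.300,12.300,26.900] diag=35.858

A = translate([11, 1.5, 5.6]) cube([14.4, 5.9, 15.2]) → bbox [11,1.5,5.6] .. [25.4,7.4,20.8]
B = cylinder(h=6.1, r=4.9) → bbox [-4.9,-4.9,0] .. [4.9,4.9,6.1]
lo = A.lo+B.lo = [11-4.9, 1.5-4.9, 5.6+0] = [6.100,-3.400,5.600]
hi = A.hi+B.hi = [25.4+4.9, 7.4+4.9, 20.8+6.1] = [30.300,12.300,26.900]
diag = √(24.2²+15.7²+21.3²) = √1285.82 = 35.858


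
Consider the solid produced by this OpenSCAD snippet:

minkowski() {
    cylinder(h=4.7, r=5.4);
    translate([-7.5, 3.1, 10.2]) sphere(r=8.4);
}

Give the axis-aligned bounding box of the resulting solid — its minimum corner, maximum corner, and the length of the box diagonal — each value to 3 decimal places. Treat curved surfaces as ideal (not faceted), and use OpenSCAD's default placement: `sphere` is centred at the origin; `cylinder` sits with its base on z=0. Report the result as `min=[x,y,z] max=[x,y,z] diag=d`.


A = translate([-7.5, 3.1, 10.2]) sphere(r=8.4) → bbox [-15.9,-5.3,1.8] .. [0.9,11.5,18.6]
B = cylinder(h=4.7, r=5.4) → bbox [-5.4,-5.4,0] .. [5.4,5.4,4.7]
lo = A.lo+B.lo = [-15.9-5.4, -5.3-5.4, 1.8+0] = [-21.300,-10.700,1.800]
hi = A.hi+B.hi = [0.9+5.4, 11.5+5.4, 18.6+4.7] = [6.300,16.900,23.300]
diag = √(27.6²+27.6²+21.5²) = √1985.77 = 44.562

min=[-21.300,-10.700,1.800] max=[6.300,16.900,23.300] diag=44.562


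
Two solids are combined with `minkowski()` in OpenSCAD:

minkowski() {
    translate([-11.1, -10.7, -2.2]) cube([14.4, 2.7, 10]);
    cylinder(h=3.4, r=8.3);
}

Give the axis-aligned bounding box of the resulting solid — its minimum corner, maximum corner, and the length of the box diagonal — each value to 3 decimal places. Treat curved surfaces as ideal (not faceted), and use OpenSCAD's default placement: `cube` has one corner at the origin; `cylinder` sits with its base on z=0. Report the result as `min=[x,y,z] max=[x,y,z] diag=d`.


min=[-19.400,-19.000,-2.200] max=[11.600,0.300,11.200] diag=38.898

A = translate([-11.1, -10.7, -2.2]) cube([14.4, 2.7, 10]) → bbox [-11.1,-10.7,-2.2] .. [3.3,-8,7.8]
B = cylinder(h=3.4, r=8.3) → bbox [-8.3,-8.3,0] .. [8.3,8.3,3.4]
lo = A.lo+B.lo = [-11.1-8.3, -10.7-8.3, -2.2+0] = [-19.400,-19.000,-2.200]
hi = A.hi+B.hi = [3.3+8.3, -8+8.3, 7.8+3.4] = [11.600,0.300,11.200]
diag = √(31²+19.3²+13.4²) = √1513.05 = 38.898


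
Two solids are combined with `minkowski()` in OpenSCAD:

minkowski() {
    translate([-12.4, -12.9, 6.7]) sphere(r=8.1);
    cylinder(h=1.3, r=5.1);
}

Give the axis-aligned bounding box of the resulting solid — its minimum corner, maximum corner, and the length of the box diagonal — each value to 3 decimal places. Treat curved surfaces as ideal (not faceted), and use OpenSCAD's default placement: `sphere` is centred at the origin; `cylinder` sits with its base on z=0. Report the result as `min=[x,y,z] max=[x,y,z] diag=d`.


min=[-25.600,-26.100,-1.400] max=[0.800,0.300,16.100] diag=41.233

A = translate([-12.4, -12.9, 6.7]) sphere(r=8.1) → bbox [-20.5,-21,-1.4] .. [-4.3,-4.8,14.8]
B = cylinder(h=1.3, r=5.1) → bbox [-5.1,-5.1,0] .. [5.1,5.1,1.3]
lo = A.lo+B.lo = [-20.5-5.1, -21-5.1, -1.4+0] = [-25.600,-26.100,-1.400]
hi = A.hi+B.hi = [-4.3+5.1, -4.8+5.1, 14.8+1.3] = [0.800,0.300,16.100]
diag = √(26.4²+26.4²+17.5²) = √1700.17 = 41.233


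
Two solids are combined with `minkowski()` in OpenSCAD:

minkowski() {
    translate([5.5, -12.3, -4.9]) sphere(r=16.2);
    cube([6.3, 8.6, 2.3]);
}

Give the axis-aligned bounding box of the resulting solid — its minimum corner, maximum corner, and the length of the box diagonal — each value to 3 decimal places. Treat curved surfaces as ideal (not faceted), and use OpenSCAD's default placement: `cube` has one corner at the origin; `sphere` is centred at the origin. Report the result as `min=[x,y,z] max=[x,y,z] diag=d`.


A = translate([5.5, -12.3, -4.9]) sphere(r=16.2) → bbox [-10.7,-28.5,-21.1] .. [21.7,3.9,11.3]
B = cube([6.3, 8.6, 2.3]) → bbox [0,0,0] .. [6.3,8.6,2.3]
lo = A.lo+B.lo = [-10.7+0, -28.5+0, -21.1+0] = [-10.700,-28.500,-21.100]
hi = A.hi+B.hi = [21.7+6.3, 3.9+8.6, 11.3+2.3] = [28.000,12.500,13.600]
diag = √(38.7²+41²+34.7²) = √4382.78 = 66.203

min=[-10.700,-28.500,-21.100] max=[28.000,12.500,13.600] diag=66.203


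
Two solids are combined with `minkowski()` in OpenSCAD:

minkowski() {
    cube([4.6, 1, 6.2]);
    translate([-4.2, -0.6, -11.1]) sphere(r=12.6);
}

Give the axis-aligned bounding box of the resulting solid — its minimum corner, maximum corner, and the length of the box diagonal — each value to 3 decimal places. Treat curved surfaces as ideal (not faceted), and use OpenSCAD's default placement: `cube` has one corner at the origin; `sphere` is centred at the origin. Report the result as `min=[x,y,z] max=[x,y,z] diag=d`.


A = translate([-4.2, -0.6, -11.1]) sphere(r=12.6) → bbox [-16.8,-13.2,-23.7] .. [8.4,12,1.5]
B = cube([4.6, 1, 6.2]) → bbox [0,0,0] .. [4.6,1,6.2]
lo = A.lo+B.lo = [-16.8+0, -13.2+0, -23.7+0] = [-16.800,-13.200,-23.700]
hi = A.hi+B.hi = [8.4+4.6, 12+1, 1.5+6.2] = [13.000,13.000,7.700]
diag = √(29.8²+26.2²+31.4²) = √2560.44 = 50.601

min=[-16.800,-13.200,-23.700] max=[13.000,13.000,7.700] diag=50.601


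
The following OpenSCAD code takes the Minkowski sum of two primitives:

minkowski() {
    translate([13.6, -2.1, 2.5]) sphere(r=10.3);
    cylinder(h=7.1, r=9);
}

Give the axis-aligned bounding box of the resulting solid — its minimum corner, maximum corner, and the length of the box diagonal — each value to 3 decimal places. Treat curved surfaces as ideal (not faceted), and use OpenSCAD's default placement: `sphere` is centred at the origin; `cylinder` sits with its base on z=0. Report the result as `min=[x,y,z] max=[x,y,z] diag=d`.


min=[-5.700,-21.400,-7.800] max=[32.900,17.200,19.900] diag=61.214

A = translate([13.6, -2.1, 2.5]) sphere(r=10.3) → bbox [3.3,-12.4,-7.8] .. [23.9,8.2,12.8]
B = cylinder(h=7.1, r=9) → bbox [-9,-9,0] .. [9,9,7.1]
lo = A.lo+B.lo = [3.3-9, -12.4-9, -7.8+0] = [-5.700,-21.400,-7.800]
hi = A.hi+B.hi = [23.9+9, 8.2+9, 12.8+7.1] = [32.900,17.200,19.900]
diag = √(38.6²+38.6²+27.7²) = √3747.21 = 61.214


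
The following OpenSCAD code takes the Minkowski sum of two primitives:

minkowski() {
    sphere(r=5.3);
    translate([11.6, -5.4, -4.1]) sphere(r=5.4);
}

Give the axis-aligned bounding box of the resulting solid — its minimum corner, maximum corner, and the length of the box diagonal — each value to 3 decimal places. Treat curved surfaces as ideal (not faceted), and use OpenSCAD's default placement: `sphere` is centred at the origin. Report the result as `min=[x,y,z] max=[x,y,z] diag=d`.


min=[0.900,-16.100,-14.800] max=[22.300,5.300,6.600] diag=37.066

A = translate([11.6, -5.4, -4.1]) sphere(r=5.4) → bbox [6.2,-10.8,-9.5] .. [17,0,1.3]
B = sphere(r=5.3) → bbox [-5.3,-5.3,-5.3] .. [5.3,5.3,5.3]
lo = A.lo+B.lo = [6.2-5.3, -10.8-5.3, -9.5-5.3] = [0.900,-16.100,-14.800]
hi = A.hi+B.hi = [17+5.3, 0+5.3, 1.3+5.3] = [22.300,5.300,6.600]
diag = √(21.4²+21.4²+21.4²) = √1373.88 = 37.066


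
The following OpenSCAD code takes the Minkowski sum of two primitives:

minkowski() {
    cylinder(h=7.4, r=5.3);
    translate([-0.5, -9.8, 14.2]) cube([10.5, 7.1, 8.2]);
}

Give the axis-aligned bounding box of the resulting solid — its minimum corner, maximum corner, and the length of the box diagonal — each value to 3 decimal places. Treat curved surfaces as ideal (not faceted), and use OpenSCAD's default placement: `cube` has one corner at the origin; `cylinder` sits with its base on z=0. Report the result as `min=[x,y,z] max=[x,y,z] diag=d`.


A = translate([-0.5, -9.8, 14.2]) cube([10.5, 7.1, 8.2]) → bbox [-0.5,-9.8,14.2] .. [10,-2.7,22.4]
B = cylinder(h=7.4, r=5.3) → bbox [-5.3,-5.3,0] .. [5.3,5.3,7.4]
lo = A.lo+B.lo = [-0.5-5.3, -9.8-5.3, 14.2+0] = [-5.800,-15.100,14.200]
hi = A.hi+B.hi = [10+5.3, -2.7+5.3, 22.4+7.4] = [15.300,2.600,29.800]
diag = √(21.1²+17.7²+15.6²) = √1001.86 = 31.652

min=[-5.800,-15.100,14.200] max=[15.300,2.600,29.800] diag=31.652


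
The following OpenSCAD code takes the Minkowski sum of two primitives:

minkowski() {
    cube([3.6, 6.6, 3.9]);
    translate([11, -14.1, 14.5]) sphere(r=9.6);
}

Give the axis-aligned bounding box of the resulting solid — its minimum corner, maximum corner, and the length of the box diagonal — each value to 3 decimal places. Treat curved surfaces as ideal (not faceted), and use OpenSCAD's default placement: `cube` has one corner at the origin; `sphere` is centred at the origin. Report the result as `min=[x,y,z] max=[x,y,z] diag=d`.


min=[1.400,-23.700,4.900] max=[24.200,2.100,28.000] diag=41.462

A = translate([11, -14.1, 14.5]) sphere(r=9.6) → bbox [1.4,-23.7,4.9] .. [20.6,-4.5,24.1]
B = cube([3.6, 6.6, 3.9]) → bbox [0,0,0] .. [3.6,6.6,3.9]
lo = A.lo+B.lo = [1.4+0, -23.7+0, 4.9+0] = [1.400,-23.700,4.900]
hi = A.hi+B.hi = [20.6+3.6, -4.5+6.6, 24.1+3.9] = [24.200,2.100,28.000]
diag = √(22.8²+25.8²+23.1²) = √1719.09 = 41.462


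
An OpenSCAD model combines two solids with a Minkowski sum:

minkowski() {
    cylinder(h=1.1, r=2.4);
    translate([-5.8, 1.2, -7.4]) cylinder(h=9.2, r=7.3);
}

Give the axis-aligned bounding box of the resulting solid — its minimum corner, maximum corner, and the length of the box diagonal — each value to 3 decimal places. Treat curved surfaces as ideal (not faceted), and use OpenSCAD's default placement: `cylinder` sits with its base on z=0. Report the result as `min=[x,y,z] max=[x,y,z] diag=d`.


A = translate([-5.8, 1.2, -7.4]) cylinder(h=9.2, r=7.3) → bbox [-13.1,-6.1,-7.4] .. [1.5,8.5,1.8]
B = cylinder(h=1.1, r=2.4) → bbox [-2.4,-2.4,0] .. [2.4,2.4,1.1]
lo = A.lo+B.lo = [-13.1-2.4, -6.1-2.4, -7.4+0] = [-15.500,-8.500,-7.400]
hi = A.hi+B.hi = [1.5+2.4, 8.5+2.4, 1.8+1.1] = [3.900,10.900,2.900]
diag = √(19.4²+19.4²+10.3²) = √858.81 = 29.305

min=[-15.500,-8.500,-7.400] max=[3.900,10.900,2.900] diag=29.305


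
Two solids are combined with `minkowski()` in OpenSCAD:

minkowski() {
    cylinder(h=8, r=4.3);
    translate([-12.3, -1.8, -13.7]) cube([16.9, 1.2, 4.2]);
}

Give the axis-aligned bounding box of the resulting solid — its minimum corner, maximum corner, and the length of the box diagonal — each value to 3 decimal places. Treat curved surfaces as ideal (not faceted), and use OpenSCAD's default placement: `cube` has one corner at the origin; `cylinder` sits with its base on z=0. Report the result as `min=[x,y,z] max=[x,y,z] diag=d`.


min=[-16.600,-6.100,-13.700] max=[8.900,3.700,-1.500] diag=29.919

A = translate([-12.3, -1.8, -13.7]) cube([16.9, 1.2, 4.2]) → bbox [-12.3,-1.8,-13.7] .. [4.6,-0.6,-9.5]
B = cylinder(h=8, r=4.3) → bbox [-4.3,-4.3,0] .. [4.3,4.3,8]
lo = A.lo+B.lo = [-12.3-4.3, -1.8-4.3, -13.7+0] = [-16.600,-6.100,-13.700]
hi = A.hi+B.hi = [4.6+4.3, -0.6+4.3, -9.5+8] = [8.900,3.700,-1.500]
diag = √(25.5²+9.8²+12.2²) = √895.13 = 29.919


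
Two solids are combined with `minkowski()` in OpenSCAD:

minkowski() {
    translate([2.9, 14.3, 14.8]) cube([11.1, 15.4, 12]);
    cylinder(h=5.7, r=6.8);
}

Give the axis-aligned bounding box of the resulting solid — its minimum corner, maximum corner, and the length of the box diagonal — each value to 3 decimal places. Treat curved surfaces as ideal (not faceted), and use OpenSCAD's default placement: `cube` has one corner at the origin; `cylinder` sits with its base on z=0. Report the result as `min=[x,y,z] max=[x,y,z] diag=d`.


A = translate([2.9, 14.3, 14.8]) cube([11.1, 15.4, 12]) → bbox [2.9,14.3,14.8] .. [14,29.7,26.8]
B = cylinder(h=5.7, r=6.8) → bbox [-6.8,-6.8,0] .. [6.8,6.8,5.7]
lo = A.lo+B.lo = [2.9-6.8, 14.3-6.8, 14.8+0] = [-3.900,7.500,14.800]
hi = A.hi+B.hi = [14+6.8, 29.7+6.8, 26.8+5.7] = [20.800,36.500,32.500]
diag = √(24.7²+29²+17.7²) = √1764.38 = 42.005

min=[-3.900,7.500,14.800] max=[20.800,36.500,32.500] diag=42.005


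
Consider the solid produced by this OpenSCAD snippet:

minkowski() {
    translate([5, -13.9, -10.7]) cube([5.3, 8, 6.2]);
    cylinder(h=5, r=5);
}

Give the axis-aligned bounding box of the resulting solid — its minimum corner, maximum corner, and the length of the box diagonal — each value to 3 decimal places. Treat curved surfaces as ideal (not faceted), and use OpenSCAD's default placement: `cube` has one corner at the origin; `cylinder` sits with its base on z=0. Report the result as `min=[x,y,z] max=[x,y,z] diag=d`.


min=[0.000,-18.900,-10.700] max=[15.300,-0.900,0.500] diag=26.144

A = translate([5, -13.9, -10.7]) cube([5.3, 8, 6.2]) → bbox [5,-13.9,-10.7] .. [10.3,-5.9,-4.5]
B = cylinder(h=5, r=5) → bbox [-5,-5,0] .. [5,5,5]
lo = A.lo+B.lo = [5-5, -13.9-5, -10.7+0] = [0.000,-18.900,-10.700]
hi = A.hi+B.hi = [10.3+5, -5.9+5, -4.5+5] = [15.300,-0.900,0.500]
diag = √(15.3²+18²+11.2²) = √683.53 = 26.144


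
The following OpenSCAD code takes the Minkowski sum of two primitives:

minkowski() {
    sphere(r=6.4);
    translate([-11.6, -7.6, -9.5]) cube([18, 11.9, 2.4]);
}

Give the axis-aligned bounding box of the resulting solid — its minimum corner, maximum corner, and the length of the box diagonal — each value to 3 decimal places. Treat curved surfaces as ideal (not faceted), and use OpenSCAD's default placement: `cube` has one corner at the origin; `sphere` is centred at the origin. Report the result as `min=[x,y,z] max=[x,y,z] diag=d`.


min=[-18.000,-14.000,-15.900] max=[12.800,10.700,-0.700] diag=42.306

A = translate([-11.6, -7.6, -9.5]) cube([18, 11.9, 2.4]) → bbox [-11.6,-7.6,-9.5] .. [6.4,4.3,-7.1]
B = sphere(r=6.4) → bbox [-6.4,-6.4,-6.4] .. [6.4,6.4,6.4]
lo = A.lo+B.lo = [-11.6-6.4, -7.6-6.4, -9.5-6.4] = [-18.000,-14.000,-15.900]
hi = A.hi+B.hi = [6.4+6.4, 4.3+6.4, -7.1+6.4] = [12.800,10.700,-0.700]
diag = √(30.8²+24.7²+15.2²) = √1789.77 = 42.306


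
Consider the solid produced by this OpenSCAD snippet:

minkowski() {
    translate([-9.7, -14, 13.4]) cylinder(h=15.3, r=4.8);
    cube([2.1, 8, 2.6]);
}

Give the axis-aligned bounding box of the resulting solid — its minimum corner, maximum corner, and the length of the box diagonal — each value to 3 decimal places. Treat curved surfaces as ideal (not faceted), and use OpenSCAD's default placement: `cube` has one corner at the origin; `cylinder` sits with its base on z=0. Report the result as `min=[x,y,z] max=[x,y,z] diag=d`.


A = translate([-9.7, -14, 13.4]) cylinder(h=15.3, r=4.8) → bbox [-14.5,-18.8,13.4] .. [-4.9,-9.2,28.7]
B = cube([2.1, 8, 2.6]) → bbox [0,0,0] .. [2.1,8,2.6]
lo = A.lo+B.lo = [-14.5+0, -18.8+0, 13.4+0] = [-14.500,-18.800,13.400]
hi = A.hi+B.hi = [-4.9+2.1, -9.2+8, 28.7+2.6] = [-2.800,-1.200,31.300]
diag = √(11.7²+17.6²+17.9²) = √767.06 = 27.696

min=[-14.500,-18.800,13.400] max=[-2.800,-1.200,31.300] diag=27.696


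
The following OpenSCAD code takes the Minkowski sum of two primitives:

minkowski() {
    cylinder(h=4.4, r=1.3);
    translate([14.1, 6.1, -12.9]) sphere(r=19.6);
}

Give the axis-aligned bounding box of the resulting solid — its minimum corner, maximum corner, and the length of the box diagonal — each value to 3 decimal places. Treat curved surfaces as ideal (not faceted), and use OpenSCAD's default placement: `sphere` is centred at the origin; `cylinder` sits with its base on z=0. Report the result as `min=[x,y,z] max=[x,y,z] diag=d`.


min=[-6.800,-14.800,-32.500] max=[35.000,27.000,11.100] diag=73.454

A = translate([14.1, 6.1, -12.9]) sphere(r=19.6) → bbox [-5.5,-13.5,-32.5] .. [33.7,25.7,6.7]
B = cylinder(h=4.4, r=1.3) → bbox [-1.3,-1.3,0] .. [1.3,1.3,4.4]
lo = A.lo+B.lo = [-5.5-1.3, -13.5-1.3, -32.5+0] = [-6.800,-14.800,-32.500]
hi = A.hi+B.hi = [33.7+1.3, 25.7+1.3, 6.7+4.4] = [35.000,27.000,11.100]
diag = √(41.8²+41.8²+43.6²) = √5395.44 = 73.454


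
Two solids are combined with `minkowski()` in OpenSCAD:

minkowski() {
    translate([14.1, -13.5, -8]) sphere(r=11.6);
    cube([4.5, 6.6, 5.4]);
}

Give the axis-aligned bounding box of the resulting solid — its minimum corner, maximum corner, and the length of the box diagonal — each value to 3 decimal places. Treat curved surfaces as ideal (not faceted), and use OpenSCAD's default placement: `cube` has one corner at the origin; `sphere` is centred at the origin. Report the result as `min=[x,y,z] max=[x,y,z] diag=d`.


min=[2.500,-25.100,-19.600] max=[30.200,4.700,9.000] diag=49.732

A = translate([14.1, -13.5, -8]) sphere(r=11.6) → bbox [2.5,-25.1,-19.6] .. [25.7,-1.9,3.6]
B = cube([4.5, 6.6, 5.4]) → bbox [0,0,0] .. [4.5,6.6,5.4]
lo = A.lo+B.lo = [2.5+0, -25.1+0, -19.6+0] = [2.500,-25.100,-19.600]
hi = A.hi+B.hi = [25.7+4.5, -1.9+6.6, 3.6+5.4] = [30.200,4.700,9.000]
diag = √(27.7²+29.8²+28.6²) = √2473.29 = 49.732


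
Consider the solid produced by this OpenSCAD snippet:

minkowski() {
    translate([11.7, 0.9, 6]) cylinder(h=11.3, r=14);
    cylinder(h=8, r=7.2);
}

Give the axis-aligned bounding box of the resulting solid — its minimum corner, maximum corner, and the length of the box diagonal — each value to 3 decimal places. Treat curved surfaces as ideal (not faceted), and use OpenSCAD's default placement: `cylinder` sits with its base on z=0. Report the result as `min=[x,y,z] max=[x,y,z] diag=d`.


A = translate([11.7, 0.9, 6]) cylinder(h=11.3, r=14) → bbox [-2.3,-13.1,6] .. [25.7,14.9,17.3]
B = cylinder(h=8, r=7.2) → bbox [-7.2,-7.2,0] .. [7.2,7.2,8]
lo = A.lo+B.lo = [-2.3-7.2, -13.1-7.2, 6+0] = [-9.500,-20.300,6.000]
hi = A.hi+B.hi = [25.7+7.2, 14.9+7.2, 17.3+8] = [32.900,22.100,25.300]
diag = √(42.4²+42.4²+19.3²) = √3968.01 = 62.992

min=[-9.500,-20.300,6.000] max=[32.900,22.100,25.300] diag=62.992


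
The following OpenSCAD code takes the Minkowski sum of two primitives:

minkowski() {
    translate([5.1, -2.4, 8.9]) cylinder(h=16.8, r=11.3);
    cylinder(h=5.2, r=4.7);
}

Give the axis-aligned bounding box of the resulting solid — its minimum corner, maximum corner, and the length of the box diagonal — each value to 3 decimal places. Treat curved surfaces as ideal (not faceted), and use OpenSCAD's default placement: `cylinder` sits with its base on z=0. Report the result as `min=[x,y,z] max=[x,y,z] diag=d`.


A = translate([5.1, -2.4, 8.9]) cylinder(h=16.8, r=11.3) → bbox [-6.2,-13.7,8.9] .. [16.4,8.9,25.7]
B = cylinder(h=5.2, r=4.7) → bbox [-4.7,-4.7,0] .. [4.7,4.7,5.2]
lo = A.lo+B.lo = [-6.2-4.7, -13.7-4.7, 8.9+0] = [-10.900,-18.400,8.900]
hi = A.hi+B.hi = [16.4+4.7, 8.9+4.7, 25.7+5.2] = [21.100,13.600,30.900]
diag = √(32²+32²+22²) = √2532 = 50.319

min=[-10.900,-18.400,8.900] max=[21.100,13.600,30.900] diag=50.319


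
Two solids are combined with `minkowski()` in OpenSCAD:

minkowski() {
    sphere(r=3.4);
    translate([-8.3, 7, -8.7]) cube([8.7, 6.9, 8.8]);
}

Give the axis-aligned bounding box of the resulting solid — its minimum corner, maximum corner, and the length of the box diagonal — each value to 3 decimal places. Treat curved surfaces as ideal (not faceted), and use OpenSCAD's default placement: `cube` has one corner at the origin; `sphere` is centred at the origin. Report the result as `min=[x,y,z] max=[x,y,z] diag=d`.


min=[-11.700,3.600,-12.100] max=[3.800,17.300,3.500] diag=25.909

A = translate([-8.3, 7, -8.7]) cube([8.7, 6.9, 8.8]) → bbox [-8.3,7,-8.7] .. [0.4,13.9,0.1]
B = sphere(r=3.4) → bbox [-3.4,-3.4,-3.4] .. [3.4,3.4,3.4]
lo = A.lo+B.lo = [-8.3-3.4, 7-3.4, -8.7-3.4] = [-11.700,3.600,-12.100]
hi = A.hi+B.hi = [0.4+3.4, 13.9+3.4, 0.1+3.4] = [3.800,17.300,3.500]
diag = √(15.5²+13.7²+15.6²) = √671.3 = 25.909


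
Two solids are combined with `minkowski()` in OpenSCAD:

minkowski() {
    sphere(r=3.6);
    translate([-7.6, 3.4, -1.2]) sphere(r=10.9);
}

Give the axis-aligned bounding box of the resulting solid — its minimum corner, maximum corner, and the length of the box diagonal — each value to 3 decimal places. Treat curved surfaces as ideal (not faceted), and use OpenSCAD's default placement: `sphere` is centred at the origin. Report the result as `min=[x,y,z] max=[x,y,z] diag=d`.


A = translate([-7.6, 3.4, -1.2]) sphere(r=10.9) → bbox [-18.5,-7.5,-12.1] .. [3.3,14.3,9.7]
B = sphere(r=3.6) → bbox [-3.6,-3.6,-3.6] .. [3.6,3.6,3.6]
lo = A.lo+B.lo = [-18.5-3.6, -7.5-3.6, -12.1-3.6] = [-22.100,-11.100,-15.700]
hi = A.hi+B.hi = [3.3+3.6, 14.3+3.6, 9.7+3.6] = [6.900,17.900,13.300]
diag = √(29²+29²+29²) = √2523 = 50.229

min=[-22.100,-11.100,-15.700] max=[6.900,17.900,13.300] diag=50.229


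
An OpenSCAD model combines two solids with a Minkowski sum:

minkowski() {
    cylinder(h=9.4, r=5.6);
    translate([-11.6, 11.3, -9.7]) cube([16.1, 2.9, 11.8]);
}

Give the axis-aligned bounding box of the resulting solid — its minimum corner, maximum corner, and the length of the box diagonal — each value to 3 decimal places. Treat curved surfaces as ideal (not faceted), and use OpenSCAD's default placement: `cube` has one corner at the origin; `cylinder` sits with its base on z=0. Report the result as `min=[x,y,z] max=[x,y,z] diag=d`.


min=[-17.200,5.700,-9.700] max=[10.100,19.800,11.500] diag=37.330

A = translate([-11.6, 11.3, -9.7]) cube([16.1, 2.9, 11.8]) → bbox [-11.6,11.3,-9.7] .. [4.5,14.2,2.1]
B = cylinder(h=9.4, r=5.6) → bbox [-5.6,-5.6,0] .. [5.6,5.6,9.4]
lo = A.lo+B.lo = [-11.6-5.6, 11.3-5.6, -9.7+0] = [-17.200,5.700,-9.700]
hi = A.hi+B.hi = [4.5+5.6, 14.2+5.6, 2.1+9.4] = [10.100,19.800,11.500]
diag = √(27.3²+14.1²+21.2²) = √1393.54 = 37.330


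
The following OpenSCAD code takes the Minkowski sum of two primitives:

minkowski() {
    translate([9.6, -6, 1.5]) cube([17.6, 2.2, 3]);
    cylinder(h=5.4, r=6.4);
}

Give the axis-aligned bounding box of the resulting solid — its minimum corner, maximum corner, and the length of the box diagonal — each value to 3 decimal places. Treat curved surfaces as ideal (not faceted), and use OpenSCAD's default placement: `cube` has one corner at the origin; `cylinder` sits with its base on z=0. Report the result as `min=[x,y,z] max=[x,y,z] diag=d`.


A = translate([9.6, -6, 1.5]) cube([17.6, 2.2, 3]) → bbox [9.6,-6,1.5] .. [27.2,-3.8,4.5]
B = cylinder(h=5.4, r=6.4) → bbox [-6.4,-6.4,0] .. [6.4,6.4,5.4]
lo = A.lo+B.lo = [9.6-6.4, -6-6.4, 1.5+0] = [3.200,-12.400,1.500]
hi = A.hi+B.hi = [27.2+6.4, -3.8+6.4, 4.5+5.4] = [33.600,2.600,9.900]
diag = √(30.4²+15²+8.4²) = √1219.72 = 34.924

min=[3.200,-12.400,1.500] max=[33.600,2.600,9.900] diag=34.924


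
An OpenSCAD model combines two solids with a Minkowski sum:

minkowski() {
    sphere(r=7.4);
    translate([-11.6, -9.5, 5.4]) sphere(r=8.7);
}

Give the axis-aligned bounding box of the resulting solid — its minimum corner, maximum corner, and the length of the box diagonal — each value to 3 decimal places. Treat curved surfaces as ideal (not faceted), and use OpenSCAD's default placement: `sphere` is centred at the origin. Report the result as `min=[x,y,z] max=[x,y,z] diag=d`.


A = translate([-11.6, -9.5, 5.4]) sphere(r=8.7) → bbox [-20.3,-18.2,-3.3] .. [-2.9,-0.8,14.1]
B = sphere(r=7.4) → bbox [-7.4,-7.4,-7.4] .. [7.4,7.4,7.4]
lo = A.lo+B.lo = [-20.3-7.4, -18.2-7.4, -3.3-7.4] = [-27.700,-25.600,-10.700]
hi = A.hi+B.hi = [-2.9+7.4, -0.8+7.4, 14.1+7.4] = [4.500,6.600,21.500]
diag = √(32.2²+32.2²+32.2²) = √3110.52 = 55.772

min=[-27.700,-25.600,-10.700] max=[4.500,6.600,21.500] diag=55.772


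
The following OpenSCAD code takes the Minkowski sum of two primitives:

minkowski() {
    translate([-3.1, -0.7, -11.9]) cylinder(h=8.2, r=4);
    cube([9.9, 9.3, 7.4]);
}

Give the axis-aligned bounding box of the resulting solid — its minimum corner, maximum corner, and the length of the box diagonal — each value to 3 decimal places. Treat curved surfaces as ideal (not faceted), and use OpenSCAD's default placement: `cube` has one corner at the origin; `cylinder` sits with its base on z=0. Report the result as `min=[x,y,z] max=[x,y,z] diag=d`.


A = translate([-3.1, -0.7, -11.9]) cylinder(h=8.2, r=4) → bbox [-7.1,-4.7,-11.9] .. [0.9,3.3,-3.7]
B = cube([9.9, 9.3, 7.4]) → bbox [0,0,0] .. [9.9,9.3,7.4]
lo = A.lo+B.lo = [-7.1+0, -4.7+0, -11.9+0] = [-7.100,-4.700,-11.900]
hi = A.hi+B.hi = [0.9+9.9, 3.3+9.3, -3.7+7.4] = [10.800,12.600,3.700]
diag = √(17.9²+17.3²+15.6²) = √863.06 = 29.378

min=[-7.100,-4.700,-11.900] max=[10.800,12.600,3.700] diag=29.378


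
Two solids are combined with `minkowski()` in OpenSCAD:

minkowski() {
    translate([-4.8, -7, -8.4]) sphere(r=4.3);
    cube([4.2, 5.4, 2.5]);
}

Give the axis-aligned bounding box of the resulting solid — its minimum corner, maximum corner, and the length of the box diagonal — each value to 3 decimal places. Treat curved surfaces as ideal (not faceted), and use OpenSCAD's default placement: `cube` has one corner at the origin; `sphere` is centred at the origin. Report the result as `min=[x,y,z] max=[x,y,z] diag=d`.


A = translate([-4.8, -7, -8.4]) sphere(r=4.3) → bbox [-9.1,-11.3,-12.7] .. [-0.5,-2.7,-4.1]
B = cube([4.2, 5.4, 2.5]) → bbox [0,0,0] .. [4.2,5.4,2.5]
lo = A.lo+B.lo = [-9.1+0, -11.3+0, -12.7+0] = [-9.100,-11.300,-12.700]
hi = A.hi+B.hi = [-0.5+4.2, -2.7+5.4, -4.1+2.5] = [3.700,2.700,-1.600]
diag = √(12.8²+14²+11.1²) = √483.05 = 21.978

min=[-9.100,-11.300,-12.700] max=[3.700,2.700,-1.600] diag=21.978


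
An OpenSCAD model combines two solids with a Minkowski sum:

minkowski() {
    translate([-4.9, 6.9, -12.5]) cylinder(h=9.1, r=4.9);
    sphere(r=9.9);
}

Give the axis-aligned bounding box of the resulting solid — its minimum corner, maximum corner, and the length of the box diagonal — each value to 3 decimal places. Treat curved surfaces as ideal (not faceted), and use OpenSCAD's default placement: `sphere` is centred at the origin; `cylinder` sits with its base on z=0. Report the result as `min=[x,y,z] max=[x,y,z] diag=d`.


A = translate([-4.9, 6.9, -12.5]) cylinder(h=9.1, r=4.9) → bbox [-9.8,2,-12.5] .. [0,11.8,-3.4]
B = sphere(r=9.9) → bbox [-9.9,-9.9,-9.9] .. [9.9,9.9,9.9]
lo = A.lo+B.lo = [-9.8-9.9, 2-9.9, -12.5-9.9] = [-19.700,-7.900,-22.400]
hi = A.hi+B.hi = [0+9.9, 11.8+9.9, -3.4+9.9] = [9.900,21.700,6.500]
diag = √(29.6²+29.6²+28.9²) = √2587.53 = 50.868

min=[-19.700,-7.900,-22.400] max=[9.900,21.700,6.500] diag=50.868


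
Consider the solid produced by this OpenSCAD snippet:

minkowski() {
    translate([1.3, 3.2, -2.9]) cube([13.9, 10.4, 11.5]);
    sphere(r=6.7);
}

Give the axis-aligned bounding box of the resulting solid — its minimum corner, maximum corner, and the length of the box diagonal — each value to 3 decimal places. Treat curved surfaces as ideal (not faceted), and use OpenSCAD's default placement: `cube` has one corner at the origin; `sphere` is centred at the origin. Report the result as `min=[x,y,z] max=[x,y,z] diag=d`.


A = translate([1.3, 3.2, -2.9]) cube([13.9, 10.4, 11.5]) → bbox [1.3,3.2,-2.9] .. [15.2,13.6,8.6]
B = sphere(r=6.7) → bbox [-6.7,-6.7,-6.7] .. [6.7,6.7,6.7]
lo = A.lo+B.lo = [1.3-6.7, 3.2-6.7, -2.9-6.7] = [-5.400,-3.500,-9.600]
hi = A.hi+B.hi = [15.2+6.7, 13.6+6.7, 8.6+6.7] = [21.900,20.300,15.300]
diag = √(27.3²+23.8²+24.9²) = √1931.74 = 43.952

min=[-5.400,-3.500,-9.600] max=[21.900,20.300,15.300] diag=43.952


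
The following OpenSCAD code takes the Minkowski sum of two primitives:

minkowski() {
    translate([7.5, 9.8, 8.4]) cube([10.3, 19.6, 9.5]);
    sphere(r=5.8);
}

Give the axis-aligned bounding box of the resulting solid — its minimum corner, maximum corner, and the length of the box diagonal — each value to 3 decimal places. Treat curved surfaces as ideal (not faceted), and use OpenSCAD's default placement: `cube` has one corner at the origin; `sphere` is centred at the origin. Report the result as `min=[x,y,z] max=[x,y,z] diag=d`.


min=[1.700,4.000,2.600] max=[23.600,35.200,23.700] diag=43.569

A = translate([7.5, 9.8, 8.4]) cube([10.3, 19.6, 9.5]) → bbox [7.5,9.8,8.4] .. [17.8,29.4,17.9]
B = sphere(r=5.8) → bbox [-5.8,-5.8,-5.8] .. [5.8,5.8,5.8]
lo = A.lo+B.lo = [7.5-5.8, 9.8-5.8, 8.4-5.8] = [1.700,4.000,2.600]
hi = A.hi+B.hi = [17.8+5.8, 29.4+5.8, 17.9+5.8] = [23.600,35.200,23.700]
diag = √(21.9²+31.2²+21.1²) = √1898.26 = 43.569


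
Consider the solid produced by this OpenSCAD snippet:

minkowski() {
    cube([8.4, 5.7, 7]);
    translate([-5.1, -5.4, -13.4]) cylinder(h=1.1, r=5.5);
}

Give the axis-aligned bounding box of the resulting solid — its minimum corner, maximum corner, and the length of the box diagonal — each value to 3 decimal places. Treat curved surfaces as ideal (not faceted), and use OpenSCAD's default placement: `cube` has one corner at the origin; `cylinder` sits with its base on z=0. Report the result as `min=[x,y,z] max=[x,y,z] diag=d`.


min=[-10.600,-10.900,-13.400] max=[8.800,5.800,-5.300] diag=26.849

A = translate([-5.1, -5.4, -13.4]) cylinder(h=1.1, r=5.5) → bbox [-10.6,-10.9,-13.4] .. [0.4,0.1,-12.3]
B = cube([8.4, 5.7, 7]) → bbox [0,0,0] .. [8.4,5.7,7]
lo = A.lo+B.lo = [-10.6+0, -10.9+0, -13.4+0] = [-10.600,-10.900,-13.400]
hi = A.hi+B.hi = [0.4+8.4, 0.1+5.7, -12.3+7] = [8.800,5.800,-5.300]
diag = √(19.4²+16.7²+8.1²) = √720.86 = 26.849


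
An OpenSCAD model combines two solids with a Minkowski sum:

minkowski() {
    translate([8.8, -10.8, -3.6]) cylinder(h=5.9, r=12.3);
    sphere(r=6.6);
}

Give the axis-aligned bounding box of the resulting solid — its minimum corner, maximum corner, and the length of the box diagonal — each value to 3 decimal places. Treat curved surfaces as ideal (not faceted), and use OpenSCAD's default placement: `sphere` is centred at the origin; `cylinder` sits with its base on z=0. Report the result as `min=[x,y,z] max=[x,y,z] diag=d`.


A = translate([8.8, -10.8, -3.6]) cylinder(h=5.9, r=12.3) → bbox [-3.5,-23.1,-3.6] .. [21.1,1.5,2.3]
B = sphere(r=6.6) → bbox [-6.6,-6.6,-6.6] .. [6.6,6.6,6.6]
lo = A.lo+B.lo = [-3.5-6.6, -23.1-6.6, -3.6-6.6] = [-10.100,-29.700,-10.200]
hi = A.hi+B.hi = [21.1+6.6, 1.5+6.6, 2.3+6.6] = [27.700,8.100,8.900]
diag = √(37.8²+37.8²+19.1²) = √3222.49 = 56.767

min=[-10.100,-29.700,-10.200] max=[27.700,8.100,8.900] diag=56.767
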